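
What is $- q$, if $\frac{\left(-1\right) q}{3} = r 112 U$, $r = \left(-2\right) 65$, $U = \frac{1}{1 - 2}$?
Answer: $43680$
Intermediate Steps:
$U = -1$ ($U = \frac{1}{-1} = -1$)
$r = -130$
$q = -43680$ ($q = - 3 \left(- 130 \cdot 112 \left(-1\right)\right) = - 3 \left(\left(-130\right) \left(-112\right)\right) = \left(-3\right) 14560 = -43680$)
$- q = \left(-1\right) \left(-43680\right) = 43680$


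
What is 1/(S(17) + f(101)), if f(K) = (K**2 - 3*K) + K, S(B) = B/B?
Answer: 1/10000 ≈ 0.00010000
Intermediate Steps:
S(B) = 1
f(K) = K**2 - 2*K
1/(S(17) + f(101)) = 1/(1 + 101*(-2 + 101)) = 1/(1 + 101*99) = 1/(1 + 9999) = 1/10000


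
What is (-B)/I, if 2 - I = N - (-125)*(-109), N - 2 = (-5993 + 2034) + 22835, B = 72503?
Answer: 72503/5251 ≈ 13.807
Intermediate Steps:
N = 18878 (N = 2 + ((-5993 + 2034) + 22835) = 2 + (-3959 + 22835) = 2 + 18876 = 18878)
I = -5251 (I = 2 - (18878 - (-125)*(-109)) = 2 - (18878 - 1*13625) = 2 - (18878 - 13625) = 2 - 1*5253 = 2 - 5253 = -5251)
(-B)/I = -1*72503/(-5251) = -72503*(-1/5251) = 72503/5251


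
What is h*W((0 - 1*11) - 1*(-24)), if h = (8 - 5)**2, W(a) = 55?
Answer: 495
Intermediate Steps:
h = 9 (h = 3**2 = 9)
h*W((0 - 1*11) - 1*(-24)) = 9*55 = 495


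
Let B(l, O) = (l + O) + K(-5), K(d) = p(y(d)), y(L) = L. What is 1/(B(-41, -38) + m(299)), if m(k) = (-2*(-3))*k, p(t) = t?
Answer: 1/1710 ≈ 0.00058480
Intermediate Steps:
m(k) = 6*k
K(d) = d
B(l, O) = -5 + O + l (B(l, O) = (l + O) - 5 = (O + l) - 5 = -5 + O + l)
1/(B(-41, -38) + m(299)) = 1/((-5 - 38 - 41) + 6*299) = 1/(-84 + 1794) = 1/1710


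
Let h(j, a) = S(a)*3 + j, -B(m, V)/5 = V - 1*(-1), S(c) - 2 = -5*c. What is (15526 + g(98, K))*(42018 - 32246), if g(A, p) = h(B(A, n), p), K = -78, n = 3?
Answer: 163016504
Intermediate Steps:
S(c) = 2 - 5*c
B(m, V) = -5 - 5*V (B(m, V) = -5*(V - 1*(-1)) = -5*(V + 1) = -5*(1 + V) = -5 - 5*V)
h(j, a) = 6 + j - 15*a (h(j, a) = (2 - 5*a)*3 + j = (6 - 15*a) + j = 6 + j - 15*a)
g(A, p) = -14 - 15*p (g(A, p) = 6 + (-5 - 5*3) - 15*p = 6 + (-5 - 15) - 15*p = 6 - 20 - 15*p = -14 - 15*p)
(15526 + g(98, K))*(42018 - 32246) = (15526 + (-14 - 15*(-78)))*(42018 - 32246) = (15526 + (-14 + 1170))*9772 = (15526 + 1156)*9772 = 16682*9772 = 163016504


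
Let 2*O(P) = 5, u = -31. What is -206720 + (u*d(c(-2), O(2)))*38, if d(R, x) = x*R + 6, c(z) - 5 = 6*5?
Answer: -316863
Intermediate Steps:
c(z) = 35 (c(z) = 5 + 6*5 = 5 + 30 = 35)
O(P) = 5/2 (O(P) = (½)*5 = 5/2)
d(R, x) = 6 + R*x (d(R, x) = R*x + 6 = 6 + R*x)
-206720 + (u*d(c(-2), O(2)))*38 = -206720 - 31*(6 + 35*(5/2))*38 = -206720 - 31*(6 + 175/2)*38 = -206720 - 31*187/2*38 = -206720 - 5797/2*38 = -206720 - 110143 = -316863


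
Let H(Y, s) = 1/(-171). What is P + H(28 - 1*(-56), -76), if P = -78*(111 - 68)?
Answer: -573535/171 ≈ -3354.0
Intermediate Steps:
H(Y, s) = -1/171
P = -3354 (P = -78*43 = -3354)
P + H(28 - 1*(-56), -76) = -3354 - 1/171 = -573535/171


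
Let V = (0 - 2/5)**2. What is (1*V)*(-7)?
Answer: -28/25 ≈ -1.1200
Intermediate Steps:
V = 4/25 (V = (0 - 2*1/5)**2 = (0 - 2/5)**2 = (-2/5)**2 = 4/25 ≈ 0.16000)
(1*V)*(-7) = (1*(4/25))*(-7) = (4/25)*(-7) = -28/25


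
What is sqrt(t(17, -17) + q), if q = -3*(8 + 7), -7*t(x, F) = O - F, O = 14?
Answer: I*sqrt(2422)/7 ≈ 7.0305*I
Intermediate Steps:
t(x, F) = -2 + F/7 (t(x, F) = -(14 - F)/7 = -2 + F/7)
q = -45 (q = -3*15 = -45)
sqrt(t(17, -17) + q) = sqrt((-2 + (1/7)*(-17)) - 45) = sqrt((-2 - 17/7) - 45) = sqrt(-31/7 - 45) = sqrt(-346/7) = I*sqrt(2422)/7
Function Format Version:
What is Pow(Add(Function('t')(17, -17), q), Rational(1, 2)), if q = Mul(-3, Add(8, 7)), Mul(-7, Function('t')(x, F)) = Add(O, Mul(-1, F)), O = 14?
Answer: Mul(Rational(1, 7), I, Pow(2422, Rational(1, 2))) ≈ Mul(7.0305, I)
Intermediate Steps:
Function('t')(x, F) = Add(-2, Mul(Rational(1, 7), F)) (Function('t')(x, F) = Mul(Rational(-1, 7), Add(14, Mul(-1, F))) = Add(-2, Mul(Rational(1, 7), F)))
q = -45 (q = Mul(-3, 15) = -45)
Pow(Add(Function('t')(17, -17), q), Rational(1, 2)) = Pow(Add(Add(-2, Mul(Rational(1, 7), -17)), -45), Rational(1, 2)) = Pow(Add(Add(-2, Rational(-17, 7)), -45), Rational(1, 2)) = Pow(Add(Rational(-31, 7), -45), Rational(1, 2)) = Pow(Rational(-346, 7), Rational(1, 2)) = Mul(Rational(1, 7), I, Pow(2422, Rational(1, 2)))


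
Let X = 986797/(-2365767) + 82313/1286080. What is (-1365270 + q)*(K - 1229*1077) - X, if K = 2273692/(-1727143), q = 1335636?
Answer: 18738458461172464601952738197/477722356220623680 ≈ 3.9225e+10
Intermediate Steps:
K = -2273692/1727143 (K = 2273692*(-1/1727143) = -2273692/1727143 ≈ -1.3164)
X = -1074366506689/3042565623360 (X = 986797*(-1/2365767) + 82313*(1/1286080) = -986797/2365767 + 82313/1286080 = -1074366506689/3042565623360 ≈ -0.35311)
(-1365270 + q)*(K - 1229*1077) - X = (-1365270 + 1335636)*(-2273692/1727143 - 1229*1077) - 1*(-1074366506689/3042565623360) = -29634*(-2273692/1727143 - 1323633) + 1074366506689/3042565623360 = -29634*(-2286105744211/1727143) + 1074366506689/3042565623360 = 6158768874904434/157013 + 1074366506689/3042565623360 = 18738458461172464601952738197/477722356220623680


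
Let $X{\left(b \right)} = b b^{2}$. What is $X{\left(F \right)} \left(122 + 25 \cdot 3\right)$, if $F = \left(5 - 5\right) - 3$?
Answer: $-5319$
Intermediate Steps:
$F = -3$ ($F = 0 - 3 = -3$)
$X{\left(b \right)} = b^{3}$
$X{\left(F \right)} \left(122 + 25 \cdot 3\right) = \left(-3\right)^{3} \left(122 + 25 \cdot 3\right) = - 27 \left(122 + 75\right) = \left(-27\right) 197 = -5319$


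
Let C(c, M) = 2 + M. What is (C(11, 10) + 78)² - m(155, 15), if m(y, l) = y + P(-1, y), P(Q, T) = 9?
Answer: 7936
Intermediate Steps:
m(y, l) = 9 + y (m(y, l) = y + 9 = 9 + y)
(C(11, 10) + 78)² - m(155, 15) = ((2 + 10) + 78)² - (9 + 155) = (12 + 78)² - 1*164 = 90² - 164 = 8100 - 164 = 7936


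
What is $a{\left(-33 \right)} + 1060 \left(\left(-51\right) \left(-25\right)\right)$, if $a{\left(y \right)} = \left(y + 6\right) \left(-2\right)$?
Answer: $1351554$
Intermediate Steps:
$a{\left(y \right)} = -12 - 2 y$ ($a{\left(y \right)} = \left(6 + y\right) \left(-2\right) = -12 - 2 y$)
$a{\left(-33 \right)} + 1060 \left(\left(-51\right) \left(-25\right)\right) = \left(-12 - -66\right) + 1060 \left(\left(-51\right) \left(-25\right)\right) = \left(-12 + 66\right) + 1060 \cdot 1275 = 54 + 1351500 = 1351554$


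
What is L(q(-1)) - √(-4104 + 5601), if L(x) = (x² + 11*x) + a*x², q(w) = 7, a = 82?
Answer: 4144 - √1497 ≈ 4105.3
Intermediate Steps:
L(x) = 11*x + 83*x² (L(x) = (x² + 11*x) + 82*x² = 11*x + 83*x²)
L(q(-1)) - √(-4104 + 5601) = 7*(11 + 83*7) - √(-4104 + 5601) = 7*(11 + 581) - √1497 = 7*592 - √1497 = 4144 - √1497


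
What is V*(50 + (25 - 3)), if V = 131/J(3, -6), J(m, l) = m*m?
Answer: 1048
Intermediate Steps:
J(m, l) = m**2
V = 131/9 (V = 131/(3**2) = 131/9 ≈ 14.556)
V*(50 + (25 - 3)) = 131*(50 + (25 - 3))/9 = 131*(50 + 22)/9 = (131/9)*72 = 1048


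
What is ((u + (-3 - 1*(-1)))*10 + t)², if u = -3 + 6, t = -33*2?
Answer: 3136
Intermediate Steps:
t = -66
u = 3
((u + (-3 - 1*(-1)))*10 + t)² = ((3 + (-3 - 1*(-1)))*10 - 66)² = ((3 + (-3 + 1))*10 - 66)² = ((3 - 2)*10 - 66)² = (1*10 - 66)² = (10 - 66)² = (-56)² = 3136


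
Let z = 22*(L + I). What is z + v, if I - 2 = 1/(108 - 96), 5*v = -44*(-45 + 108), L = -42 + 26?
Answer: -25817/30 ≈ -860.57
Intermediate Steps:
L = -16
v = -2772/5 (v = (-44*(-45 + 108))/5 = (-44*63)/5 = (⅕)*(-2772) = -2772/5 ≈ -554.40)
I = 25/12 (I = 2 + 1/(108 - 96) = 2 + 1/12 = 25/12 ≈ 2.0833)
z = -1837/6 (z = 22*(-16 + 25/12) = 22*(-167/12) = -1837/6 ≈ -306.17)
z + v = -1837/6 - 2772/5 = -25817/30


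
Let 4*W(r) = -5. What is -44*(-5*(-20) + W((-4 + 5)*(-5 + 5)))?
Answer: -4345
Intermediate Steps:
W(r) = -5/4 (W(r) = (¼)*(-5) = -5/4)
-44*(-5*(-20) + W((-4 + 5)*(-5 + 5))) = -44*(-5*(-20) - 5/4) = -44*(100 - 5/4) = -44*395/4 = -4345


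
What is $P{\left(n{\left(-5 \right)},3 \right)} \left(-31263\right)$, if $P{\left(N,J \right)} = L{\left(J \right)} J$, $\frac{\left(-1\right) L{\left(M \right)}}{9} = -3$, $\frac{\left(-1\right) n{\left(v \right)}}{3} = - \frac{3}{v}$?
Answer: $-2532303$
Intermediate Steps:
$n{\left(v \right)} = \frac{9}{v}$ ($n{\left(v \right)} = - 3 \left(- \frac{3}{v}\right) = \frac{9}{v}$)
$L{\left(M \right)} = 27$ ($L{\left(M \right)} = \left(-9\right) \left(-3\right) = 27$)
$P{\left(N,J \right)} = 27 J$
$P{\left(n{\left(-5 \right)},3 \right)} \left(-31263\right) = 27 \cdot 3 \left(-31263\right) = 81 \left(-31263\right) = -2532303$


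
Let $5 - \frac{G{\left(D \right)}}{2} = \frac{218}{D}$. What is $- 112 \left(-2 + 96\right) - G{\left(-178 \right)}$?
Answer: $- \frac{938100}{89} \approx -10540.0$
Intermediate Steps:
$G{\left(D \right)} = 10 - \frac{436}{D}$ ($G{\left(D \right)} = 10 - 2 \frac{218}{D} = 10 - \frac{436}{D}$)
$- 112 \left(-2 + 96\right) - G{\left(-178 \right)} = - 112 \left(-2 + 96\right) - \left(10 - \frac{436}{-178}\right) = \left(-112\right) 94 - \left(10 - - \frac{218}{89}\right) = -10528 - \left(10 + \frac{218}{89}\right) = -10528 - \frac{1108}{89} = - \frac{938100}{89}$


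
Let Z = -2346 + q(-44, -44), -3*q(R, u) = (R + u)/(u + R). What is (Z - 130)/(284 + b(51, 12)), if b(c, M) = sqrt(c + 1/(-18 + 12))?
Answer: -4219672/483631 + 7429*sqrt(1830)/1450893 ≈ -8.5060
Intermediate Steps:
q(R, u) = -1/3 (q(R, u) = -(R + u)/(3*(u + R)) = -(R + u)/(3*(R + u)) = -1/3*1 = -1/3)
b(c, M) = sqrt(-1/6 + c) (b(c, M) = sqrt(c + 1/(-6)) = sqrt(c - 1/6) = sqrt(-1/6 + c))
Z = -7039/3 (Z = -2346 - 1/3 = -7039/3 ≈ -2346.3)
(Z - 130)/(284 + b(51, 12)) = (-7039/3 - 130)/(284 + sqrt(-6 + 36*51)/6) = -7429/(3*(284 + sqrt(-6 + 1836)/6)) = -7429/(3*(284 + sqrt(1830)/6))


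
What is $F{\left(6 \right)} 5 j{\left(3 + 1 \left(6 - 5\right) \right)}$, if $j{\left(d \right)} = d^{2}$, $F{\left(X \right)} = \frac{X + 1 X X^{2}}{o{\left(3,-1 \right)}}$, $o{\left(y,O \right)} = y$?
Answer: $5920$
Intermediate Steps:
$F{\left(X \right)} = \frac{X}{3} + \frac{X^{3}}{3}$ ($F{\left(X \right)} = \frac{X + 1 X X^{2}}{3} = \left(X + X X^{2}\right) \frac{1}{3} = \left(X + X^{3}\right) \frac{1}{3} = \frac{X}{3} + \frac{X^{3}}{3}$)
$F{\left(6 \right)} 5 j{\left(3 + 1 \left(6 - 5\right) \right)} = \frac{1}{3} \cdot 6 \left(1 + 6^{2}\right) 5 \left(3 + 1 \left(6 - 5\right)\right)^{2} = \frac{1}{3} \cdot 6 \left(1 + 36\right) 5 \left(3 + 1 \cdot 1\right)^{2} = \frac{1}{3} \cdot 6 \cdot 37 \cdot 5 \left(3 + 1\right)^{2} = 74 \cdot 5 \cdot 4^{2} = 370 \cdot 16 = 5920$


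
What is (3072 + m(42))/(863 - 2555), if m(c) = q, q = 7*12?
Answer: -263/141 ≈ -1.8652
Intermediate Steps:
q = 84
m(c) = 84
(3072 + m(42))/(863 - 2555) = (3072 + 84)/(863 - 2555) = 3156/(-1692) = 3156*(-1/1692) = -263/141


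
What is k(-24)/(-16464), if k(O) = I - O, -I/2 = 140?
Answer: 16/1029 ≈ 0.015549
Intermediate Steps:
I = -280 (I = -2*140 = -280)
k(O) = -280 - O
k(-24)/(-16464) = (-280 - 1*(-24))/(-16464) = (-280 + 24)*(-1/16464) = -256*(-1/16464) = 16/1029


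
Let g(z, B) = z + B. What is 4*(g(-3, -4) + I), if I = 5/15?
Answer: -80/3 ≈ -26.667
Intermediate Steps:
g(z, B) = B + z
I = ⅓ (I = 5*(1/15) = ⅓ ≈ 0.33333)
4*(g(-3, -4) + I) = 4*((-4 - 3) + ⅓) = 4*(-7 + ⅓) = 4*(-20/3) = -80/3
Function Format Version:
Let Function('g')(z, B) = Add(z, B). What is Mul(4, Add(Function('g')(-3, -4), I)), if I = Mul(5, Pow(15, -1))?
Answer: Rational(-80, 3) ≈ -26.667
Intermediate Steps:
Function('g')(z, B) = Add(B, z)
I = Rational(1, 3) (I = Mul(5, Rational(1, 15)) = Rational(1, 3) ≈ 0.33333)
Mul(4, Add(Function('g')(-3, -4), I)) = Mul(4, Add(Add(-4, -3), Rational(1, 3))) = Mul(4, Add(-7, Rational(1, 3))) = Mul(4, Rational(-20, 3)) = Rational(-80, 3)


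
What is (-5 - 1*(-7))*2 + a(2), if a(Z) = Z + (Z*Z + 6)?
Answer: 16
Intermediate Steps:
a(Z) = 6 + Z + Z² (a(Z) = Z + (Z² + 6) = Z + (6 + Z²) = 6 + Z + Z²)
(-5 - 1*(-7))*2 + a(2) = (-5 - 1*(-7))*2 + (6 + 2 + 2²) = (-5 + 7)*2 + (6 + 2 + 4) = 2*2 + 12 = 4 + 12 = 16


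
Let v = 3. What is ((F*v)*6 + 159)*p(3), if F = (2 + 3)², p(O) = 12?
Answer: 7308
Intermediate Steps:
F = 25 (F = 5² = 25)
((F*v)*6 + 159)*p(3) = ((25*3)*6 + 159)*12 = (75*6 + 159)*12 = (450 + 159)*12 = 609*12 = 7308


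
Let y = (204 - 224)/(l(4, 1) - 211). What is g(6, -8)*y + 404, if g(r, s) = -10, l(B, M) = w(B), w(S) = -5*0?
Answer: 85044/211 ≈ 403.05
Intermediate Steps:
w(S) = 0
l(B, M) = 0
y = 20/211 (y = (204 - 224)/(0 - 211) = -20/(-211) = -20*(-1/211) = 20/211 ≈ 0.094787)
g(6, -8)*y + 404 = -10*20/211 + 404 = -200/211 + 404 = 85044/211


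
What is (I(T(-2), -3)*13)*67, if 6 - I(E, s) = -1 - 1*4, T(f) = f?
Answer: 9581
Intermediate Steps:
I(E, s) = 11 (I(E, s) = 6 - (-1 - 1*4) = 6 - (-1 - 4) = 6 - 1*(-5) = 6 + 5 = 11)
(I(T(-2), -3)*13)*67 = (11*13)*67 = 143*67 = 9581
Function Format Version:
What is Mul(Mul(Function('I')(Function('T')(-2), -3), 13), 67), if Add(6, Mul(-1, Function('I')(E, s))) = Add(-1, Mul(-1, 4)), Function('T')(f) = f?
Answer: 9581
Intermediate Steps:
Function('I')(E, s) = 11 (Function('I')(E, s) = Add(6, Mul(-1, Add(-1, Mul(-1, 4)))) = Add(6, Mul(-1, Add(-1, -4))) = Add(6, Mul(-1, -5)) = Add(6, 5) = 11)
Mul(Mul(Function('I')(Function('T')(-2), -3), 13), 67) = Mul(Mul(11, 13), 67) = Mul(143, 67) = 9581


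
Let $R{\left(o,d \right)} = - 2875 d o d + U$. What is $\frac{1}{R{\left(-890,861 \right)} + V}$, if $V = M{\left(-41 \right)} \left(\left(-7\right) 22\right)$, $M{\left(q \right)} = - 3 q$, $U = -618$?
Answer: $\frac{1}{1896855089190} \approx 5.2719 \cdot 10^{-13}$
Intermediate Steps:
$R{\left(o,d \right)} = -618 - 2875 o d^{2}$ ($R{\left(o,d \right)} = - 2875 d o d - 618 = - 2875 o d^{2} - 618 = -618 - 2875 o d^{2}$)
$V = -18942$ ($V = \left(-3\right) \left(-41\right) \left(\left(-7\right) 22\right) = 123 \left(-154\right) = -18942$)
$\frac{1}{R{\left(-890,861 \right)} + V} = \frac{1}{\left(-618 - - 2558750 \cdot 861^{2}\right) - 18942} = \frac{1}{\left(-618 - \left(-2558750\right) 741321\right) - 18942} = \frac{1}{\left(-618 + 1896855108750\right) - 18942} = \frac{1}{1896855108132 - 18942} = \frac{1}{1896855089190}$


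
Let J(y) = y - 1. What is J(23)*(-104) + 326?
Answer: -1962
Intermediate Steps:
J(y) = -1 + y
J(23)*(-104) + 326 = (-1 + 23)*(-104) + 326 = 22*(-104) + 326 = -2288 + 326 = -1962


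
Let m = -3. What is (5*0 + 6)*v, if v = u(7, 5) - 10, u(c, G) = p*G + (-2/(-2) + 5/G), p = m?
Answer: -138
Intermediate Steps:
p = -3
u(c, G) = 1 - 3*G + 5/G (u(c, G) = -3*G + (-2/(-2) + 5/G) = -3*G + (-2*(-½) + 5/G) = -3*G + (1 + 5/G) = 1 - 3*G + 5/G)
v = -23 (v = (1 - 3*5 + 5/5) - 10 = (1 - 15 + 5*(⅕)) - 10 = (1 - 15 + 1) - 10 = -13 - 10 = -23)
(5*0 + 6)*v = (5*0 + 6)*(-23) = (0 + 6)*(-23) = 6*(-23) = -138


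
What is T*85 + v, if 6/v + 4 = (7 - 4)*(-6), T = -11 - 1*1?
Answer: -11223/11 ≈ -1020.3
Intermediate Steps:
T = -12 (T = -11 - 1 = -12)
v = -3/11 (v = 6/(-4 + (7 - 4)*(-6)) = 6/(-4 + 3*(-6)) = 6/(-4 - 18) = 6/(-22) = 6*(-1/22) = -3/11 ≈ -0.27273)
T*85 + v = -12*85 - 3/11 = -1020 - 3/11 = -11223/11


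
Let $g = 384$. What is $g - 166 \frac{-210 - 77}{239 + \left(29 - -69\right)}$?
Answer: $\frac{177050}{337} \approx 525.37$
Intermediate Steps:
$g - 166 \frac{-210 - 77}{239 + \left(29 - -69\right)} = 384 - 166 \frac{-210 - 77}{239 + \left(29 - -69\right)} = 384 - 166 \left(- \frac{287}{239 + \left(29 + 69\right)}\right) = 384 - 166 \left(- \frac{287}{239 + 98}\right) = 384 - 166 \left(- \frac{287}{337}\right) = 384 - 166 \left(\left(-287\right) \frac{1}{337}\right) = 384 - - \frac{47642}{337} = 384 + \frac{47642}{337} = \frac{177050}{337}$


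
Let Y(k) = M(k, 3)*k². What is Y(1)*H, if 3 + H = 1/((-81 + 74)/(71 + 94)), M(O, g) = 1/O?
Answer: -186/7 ≈ -26.571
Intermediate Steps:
H = -186/7 (H = -3 + 1/((-81 + 74)/(71 + 94)) = -3 + 1/(-7/165) = -3 - 165/7 = -186/7 ≈ -26.571)
Y(k) = k (Y(k) = k²/k = k)
Y(1)*H = 1*(-186/7) = -186/7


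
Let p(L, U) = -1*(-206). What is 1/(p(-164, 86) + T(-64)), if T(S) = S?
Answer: 1/142 ≈ 0.0070423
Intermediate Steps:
p(L, U) = 206
1/(p(-164, 86) + T(-64)) = 1/(206 - 64) = 1/142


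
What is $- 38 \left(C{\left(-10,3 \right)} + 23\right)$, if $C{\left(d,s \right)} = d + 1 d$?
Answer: $-114$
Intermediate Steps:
$C{\left(d,s \right)} = 2 d$ ($C{\left(d,s \right)} = d + d = 2 d$)
$- 38 \left(C{\left(-10,3 \right)} + 23\right) = - 38 \left(2 \left(-10\right) + 23\right) = - 38 \left(-20 + 23\right) = \left(-38\right) 3 = -114$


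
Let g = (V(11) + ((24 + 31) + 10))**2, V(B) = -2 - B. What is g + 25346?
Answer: 28050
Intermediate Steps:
g = 2704 (g = ((-2 - 1*11) + ((24 + 31) + 10))**2 = ((-2 - 11) + (55 + 10))**2 = (-13 + 65)**2 = 52**2 = 2704)
g + 25346 = 2704 + 25346 = 28050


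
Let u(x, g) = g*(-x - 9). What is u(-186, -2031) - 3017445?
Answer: -3376932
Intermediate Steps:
u(x, g) = g*(-9 - x)
u(-186, -2031) - 3017445 = -1*(-2031)*(9 - 186) - 3017445 = -1*(-2031)*(-177) - 3017445 = -359487 - 3017445 = -3376932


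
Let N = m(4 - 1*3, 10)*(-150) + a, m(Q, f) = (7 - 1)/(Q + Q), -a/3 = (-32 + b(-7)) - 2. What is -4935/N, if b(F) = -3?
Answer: 1645/113 ≈ 14.558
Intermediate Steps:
a = 111 (a = -3*((-32 - 3) - 2) = -3*(-35 - 2) = -3*(-37) = 111)
m(Q, f) = 3/Q (m(Q, f) = 6/((2*Q)) = 6*(1/(2*Q)) = 3/Q)
N = -339 (N = (3/(4 - 1*3))*(-150) + 111 = (3/(4 - 3))*(-150) + 111 = (3/1)*(-150) + 111 = (3*1)*(-150) + 111 = 3*(-150) + 111 = -450 + 111 = -339)
-4935/N = -4935/(-339) = -4935*(-1/339) = 1645/113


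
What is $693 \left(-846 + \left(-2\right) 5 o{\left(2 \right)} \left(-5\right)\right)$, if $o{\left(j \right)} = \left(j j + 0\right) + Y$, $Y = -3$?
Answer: $-551628$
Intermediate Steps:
$o{\left(j \right)} = -3 + j^{2}$ ($o{\left(j \right)} = \left(j j + 0\right) - 3 = \left(j^{2} + 0\right) - 3 = j^{2} - 3 = -3 + j^{2}$)
$693 \left(-846 + \left(-2\right) 5 o{\left(2 \right)} \left(-5\right)\right) = 693 \left(-846 + \left(-2\right) 5 \left(-3 + 2^{2}\right) \left(-5\right)\right) = 693 \left(-846 + - 10 \left(-3 + 4\right) \left(-5\right)\right) = 693 \left(-846 + \left(-10\right) 1 \left(-5\right)\right) = 693 \left(-846 - -50\right) = 693 \left(-846 + 50\right) = 693 \left(-796\right) = -551628$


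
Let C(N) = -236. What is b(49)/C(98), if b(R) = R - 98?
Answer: 49/236 ≈ 0.20763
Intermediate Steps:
b(R) = -98 + R
b(49)/C(98) = (-98 + 49)/(-236) = -49*(-1/236) = 49/236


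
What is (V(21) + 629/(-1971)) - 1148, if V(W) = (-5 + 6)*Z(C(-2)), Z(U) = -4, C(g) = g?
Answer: -2271221/1971 ≈ -1152.3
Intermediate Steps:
V(W) = -4 (V(W) = (-5 + 6)*(-4) = 1*(-4) = -4)
(V(21) + 629/(-1971)) - 1148 = (-4 + 629/(-1971)) - 1148 = (-4 + 629*(-1/1971)) - 1148 = (-4 - 629/1971) - 1148 = -8513/1971 - 1148 = -2271221/1971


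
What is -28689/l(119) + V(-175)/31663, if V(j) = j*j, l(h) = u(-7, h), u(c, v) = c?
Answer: 908594182/221641 ≈ 4099.4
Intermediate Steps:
l(h) = -7
V(j) = j**2
-28689/l(119) + V(-175)/31663 = -28689/(-7) + (-175)**2/31663 = -28689*(-1/7) + 30625*(1/31663) = 28689/7 + 30625/31663 = 908594182/221641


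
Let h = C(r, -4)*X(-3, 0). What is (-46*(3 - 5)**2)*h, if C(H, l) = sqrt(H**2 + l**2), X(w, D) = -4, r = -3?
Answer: 3680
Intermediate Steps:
h = -20 (h = sqrt((-3)**2 + (-4)**2)*(-4) = sqrt(9 + 16)*(-4) = sqrt(25)*(-4) = 5*(-4) = -20)
(-46*(3 - 5)**2)*h = -46*(3 - 5)**2*(-20) = -46*(-2)**2*(-20) = -46*4*(-20) = -184*(-20) = 3680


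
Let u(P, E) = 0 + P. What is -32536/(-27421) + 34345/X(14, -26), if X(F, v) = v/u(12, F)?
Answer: -5650222502/356473 ≈ -15850.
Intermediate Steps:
u(P, E) = P
X(F, v) = v/12
-32536/(-27421) + 34345/X(14, -26) = -32536/(-27421) + 34345/(((1/12)*(-26))) = -32536*(-1/27421) + 34345/(-13/6) = 32536/27421 + 34345*(-6/13) = 32536/27421 - 206070/13 = -5650222502/356473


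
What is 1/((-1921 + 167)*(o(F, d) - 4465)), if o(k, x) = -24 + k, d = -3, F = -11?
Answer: 1/7893000 ≈ 1.2669e-7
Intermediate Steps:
1/((-1921 + 167)*(o(F, d) - 4465)) = 1/((-1921 + 167)*((-24 - 11) - 4465)) = 1/(-1754*(-35 - 4465)) = 1/(-1754*(-4500)) = 1/7893000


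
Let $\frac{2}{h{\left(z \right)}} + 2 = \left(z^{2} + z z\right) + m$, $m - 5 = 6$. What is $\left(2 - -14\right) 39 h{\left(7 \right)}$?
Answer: $\frac{1248}{107} \approx 11.664$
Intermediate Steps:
$m = 11$ ($m = 5 + 6 = 11$)
$h{\left(z \right)} = \frac{2}{9 + 2 z^{2}}$ ($h{\left(z \right)} = \frac{2}{-2 + \left(\left(z^{2} + z z\right) + 11\right)} = \frac{2}{-2 + \left(\left(z^{2} + z^{2}\right) + 11\right)} = \frac{2}{-2 + \left(2 z^{2} + 11\right)} = \frac{2}{-2 + \left(11 + 2 z^{2}\right)} = \frac{2}{9 + 2 z^{2}}$)
$\left(2 - -14\right) 39 h{\left(7 \right)} = \left(2 - -14\right) 39 \frac{2}{9 + 2 \cdot 7^{2}} = \left(2 + 14\right) 39 \frac{2}{9 + 2 \cdot 49} = 16 \cdot 39 \frac{2}{9 + 98} = 624 \cdot \frac{2}{107} = \frac{1248}{107}$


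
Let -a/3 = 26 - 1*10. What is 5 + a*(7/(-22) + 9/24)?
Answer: 25/11 ≈ 2.2727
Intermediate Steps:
a = -48 (a = -3*(26 - 1*10) = -3*(26 - 10) = -3*16 = -48)
5 + a*(7/(-22) + 9/24) = 5 - 48*(7/(-22) + 9/24) = 5 - 48*(7*(-1/22) + 9*(1/24)) = 5 - 48*(-7/22 + 3/8) = 5 - 48*5/88 = 5 - 30/11 = 25/11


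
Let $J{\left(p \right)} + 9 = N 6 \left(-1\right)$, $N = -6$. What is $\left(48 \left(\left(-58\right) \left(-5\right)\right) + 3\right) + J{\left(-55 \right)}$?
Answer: $13950$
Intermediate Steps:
$J{\left(p \right)} = 27$ ($J{\left(p \right)} = -9 + \left(-6\right) 6 \left(-1\right) = -9 - -36 = -9 + 36 = 27$)
$\left(48 \left(\left(-58\right) \left(-5\right)\right) + 3\right) + J{\left(-55 \right)} = \left(48 \left(\left(-58\right) \left(-5\right)\right) + 3\right) + 27 = \left(48 \cdot 290 + 3\right) + 27 = \left(13920 + 3\right) + 27 = 13923 + 27 = 13950$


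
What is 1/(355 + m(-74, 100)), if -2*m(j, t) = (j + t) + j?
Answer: 1/379 ≈ 0.0026385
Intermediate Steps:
m(j, t) = -j - t/2 (m(j, t) = -((j + t) + j)/2 = -(t + 2*j)/2 = -j - t/2)
1/(355 + m(-74, 100)) = 1/(355 + (-1*(-74) - ½*100)) = 1/(355 + (74 - 50)) = 1/(355 + 24) = 1/379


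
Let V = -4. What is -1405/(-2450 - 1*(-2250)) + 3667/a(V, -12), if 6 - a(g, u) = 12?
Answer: -72497/120 ≈ -604.14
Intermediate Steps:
a(g, u) = -6 (a(g, u) = 6 - 1*12 = 6 - 12 = -6)
-1405/(-2450 - 1*(-2250)) + 3667/a(V, -12) = -1405/(-2450 - 1*(-2250)) + 3667/(-6) = -1405/(-2450 + 2250) + 3667*(-⅙) = -1405/(-200) - 3667/6 = -1405*(-1/200) - 3667/6 = 281/40 - 3667/6 = -72497/120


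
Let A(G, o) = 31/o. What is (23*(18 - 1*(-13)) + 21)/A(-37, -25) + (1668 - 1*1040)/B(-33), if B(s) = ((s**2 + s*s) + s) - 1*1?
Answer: -9830733/16616 ≈ -591.64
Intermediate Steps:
B(s) = -1 + s + 2*s**2 (B(s) = ((s**2 + s**2) + s) - 1 = (2*s**2 + s) - 1 = (s + 2*s**2) - 1 = -1 + s + 2*s**2)
(23*(18 - 1*(-13)) + 21)/A(-37, -25) + (1668 - 1*1040)/B(-33) = (23*(18 - 1*(-13)) + 21)/((31/(-25))) + (1668 - 1*1040)/(-1 - 33 + 2*(-33)**2) = (23*(18 + 13) + 21)/((31*(-1/25))) + (1668 - 1040)/(-1 - 33 + 2*1089) = (23*31 + 21)/(-31/25) + 628/(-1 - 33 + 2178) = (713 + 21)*(-25/31) + 628/2144 = 734*(-25/31) + 628*(1/2144) = -18350/31 + 157/536 = -9830733/16616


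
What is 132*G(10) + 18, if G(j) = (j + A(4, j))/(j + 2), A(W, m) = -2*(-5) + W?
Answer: 282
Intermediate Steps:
A(W, m) = 10 + W
G(j) = (14 + j)/(2 + j) (G(j) = (j + (10 + 4))/(j + 2) = (j + 14)/(2 + j) = (14 + j)/(2 + j))
132*G(10) + 18 = 132*((14 + 10)/(2 + 10)) + 18 = 132*(24/12) + 18 = 132*((1/12)*24) + 18 = 132*2 + 18 = 264 + 18 = 282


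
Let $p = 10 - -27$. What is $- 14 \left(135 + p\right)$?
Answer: $-2408$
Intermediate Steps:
$p = 37$ ($p = 10 + 27 = 37$)
$- 14 \left(135 + p\right) = - 14 \left(135 + 37\right) = \left(-14\right) 172 = -2408$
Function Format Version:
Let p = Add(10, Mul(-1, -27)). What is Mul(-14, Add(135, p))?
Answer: -2408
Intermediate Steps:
p = 37 (p = Add(10, 27) = 37)
Mul(-14, Add(135, p)) = Mul(-14, Add(135, 37)) = Mul(-14, 172) = -2408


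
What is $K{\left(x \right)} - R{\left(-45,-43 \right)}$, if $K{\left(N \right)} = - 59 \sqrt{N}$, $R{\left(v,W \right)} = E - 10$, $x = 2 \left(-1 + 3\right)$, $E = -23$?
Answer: $-85$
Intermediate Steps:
$x = 4$ ($x = 2 \cdot 2 = 4$)
$R{\left(v,W \right)} = -33$ ($R{\left(v,W \right)} = -23 - 10 = -33$)
$K{\left(x \right)} - R{\left(-45,-43 \right)} = - 59 \sqrt{4} - -33 = \left(-59\right) 2 + 33 = -118 + 33 = -85$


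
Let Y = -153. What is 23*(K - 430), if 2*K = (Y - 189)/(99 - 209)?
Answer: -1083967/110 ≈ -9854.3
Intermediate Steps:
K = 171/110 (K = ((-153 - 189)/(99 - 209))/2 = (-342/(-110))/2 = (-342*(-1/110))/2 = (½)*(171/55) = 171/110 ≈ 1.5545)
23*(K - 430) = 23*(171/110 - 430) = 23*(-47129/110) = -1083967/110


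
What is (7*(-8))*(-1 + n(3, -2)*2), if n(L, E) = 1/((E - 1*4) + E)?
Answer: 70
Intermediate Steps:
n(L, E) = 1/(-4 + 2*E) (n(L, E) = 1/((E - 4) + E) = 1/((-4 + E) + E) = 1/(-4 + 2*E))
(7*(-8))*(-1 + n(3, -2)*2) = (7*(-8))*(-1 + (1/(2*(-2 - 2)))*2) = -56*(-1 + ((1/2)/(-4))*2) = -56*(-1 + ((1/2)*(-1/4))*2) = -56*(-1 - 1/8*2) = -56*(-1 - 1/4) = -56*(-5/4) = 70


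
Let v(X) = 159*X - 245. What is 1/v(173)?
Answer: 1/27262 ≈ 3.6681e-5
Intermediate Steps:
v(X) = -245 + 159*X
1/v(173) = 1/(-245 + 159*173) = 1/(-245 + 27507) = 1/27262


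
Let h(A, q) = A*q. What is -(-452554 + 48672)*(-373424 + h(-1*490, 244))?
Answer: -199107363888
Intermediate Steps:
-(-452554 + 48672)*(-373424 + h(-1*490, 244)) = -(-452554 + 48672)*(-373424 - 1*490*244) = -(-403882)*(-373424 - 490*244) = -(-403882)*(-373424 - 119560) = -(-403882)*(-492984) = -1*199107363888 = -199107363888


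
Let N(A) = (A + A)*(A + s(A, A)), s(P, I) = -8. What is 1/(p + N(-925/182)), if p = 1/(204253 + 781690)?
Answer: 2332741138/310209361191 ≈ 0.0075199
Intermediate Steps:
N(A) = 2*A*(-8 + A) (N(A) = (A + A)*(A - 8) = (2*A)*(-8 + A) = 2*A*(-8 + A))
p = 1/985943 ≈ 1.0143e-6
1/(p + N(-925/182)) = 1/(1/985943 + 2*(-925/182)*(-8 - 925/182)) = 1/(1/985943 + 2*(-925/182)*(-2381/182)) = 1/(1/985943 + 2202425/16562) = 1/(310209361191/2332741138) = 2332741138/310209361191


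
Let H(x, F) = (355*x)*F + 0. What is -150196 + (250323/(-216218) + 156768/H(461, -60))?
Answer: -374278207096887/2491912450 ≈ -1.5020e+5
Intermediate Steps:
H(x, F) = 355*F*x (H(x, F) = 355*F*x + 0 = 355*F*x)
-150196 + (250323/(-216218) + 156768/H(461, -60)) = -150196 + (250323/(-216218) + 156768/((355*(-60)*461))) = -150196 + (250323*(-1/216218) + 156768/(-9819300)) = -150196 + (-250323/216218 + 156768*(-1/9819300)) = -150196 + (-250323/216218 - 184/11525) = -150196 - 2924756687/2491912450 = -374278207096887/2491912450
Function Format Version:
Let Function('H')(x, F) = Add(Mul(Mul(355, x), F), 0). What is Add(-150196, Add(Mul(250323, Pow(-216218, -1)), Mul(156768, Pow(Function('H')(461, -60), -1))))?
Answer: Rational(-374278207096887, 2491912450) ≈ -1.5020e+5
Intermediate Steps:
Function('H')(x, F) = Mul(355, F, x) (Function('H')(x, F) = Add(Mul(355, F, x), 0) = Mul(355, F, x))
Add(-150196, Add(Mul(250323, Pow(-216218, -1)), Mul(156768, Pow(Function('H')(461, -60), -1)))) = Add(-150196, Add(Mul(250323, Pow(-216218, -1)), Mul(156768, Pow(Mul(355, -60, 461), -1)))) = Add(-150196, Add(Mul(250323, Rational(-1, 216218)), Mul(156768, Pow(-9819300, -1)))) = Add(-150196, Add(Rational(-250323, 216218), Mul(156768, Rational(-1, 9819300)))) = Add(-150196, Add(Rational(-250323, 216218), Rational(-184, 11525))) = Add(-150196, Rational(-2924756687, 2491912450)) = Rational(-374278207096887, 2491912450)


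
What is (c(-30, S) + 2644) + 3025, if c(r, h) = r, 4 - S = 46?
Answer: 5639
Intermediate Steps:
S = -42 (S = 4 - 1*46 = 4 - 46 = -42)
(c(-30, S) + 2644) + 3025 = (-30 + 2644) + 3025 = 2614 + 3025 = 5639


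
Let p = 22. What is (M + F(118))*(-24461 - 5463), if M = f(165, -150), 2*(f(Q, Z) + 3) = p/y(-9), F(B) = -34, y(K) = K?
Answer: 10293856/9 ≈ 1.1438e+6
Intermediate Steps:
f(Q, Z) = -38/9 (f(Q, Z) = -3 + (22/(-9))/2 = -3 + (22*(-⅑))/2 = -3 + (½)*(-22/9) = -3 - 11/9 = -38/9)
M = -38/9 ≈ -4.2222
(M + F(118))*(-24461 - 5463) = (-38/9 - 34)*(-24461 - 5463) = -344/9*(-29924) = 10293856/9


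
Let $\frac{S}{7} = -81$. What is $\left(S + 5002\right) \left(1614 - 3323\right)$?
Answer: $-7579415$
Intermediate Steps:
$S = -567$ ($S = 7 \left(-81\right) = -567$)
$\left(S + 5002\right) \left(1614 - 3323\right) = \left(-567 + 5002\right) \left(1614 - 3323\right) = 4435 \left(-1709\right) = -7579415$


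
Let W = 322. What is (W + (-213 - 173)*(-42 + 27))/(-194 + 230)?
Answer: 1528/9 ≈ 169.78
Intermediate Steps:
(W + (-213 - 173)*(-42 + 27))/(-194 + 230) = (322 + (-213 - 173)*(-42 + 27))/(-194 + 230) = (322 - 386*(-15))/36 = (322 + 5790)*(1/36) = 6112*(1/36) = 1528/9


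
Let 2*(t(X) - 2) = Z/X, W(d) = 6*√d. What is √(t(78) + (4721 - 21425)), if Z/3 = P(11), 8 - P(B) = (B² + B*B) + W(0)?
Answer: I*√66826/2 ≈ 129.25*I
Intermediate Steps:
P(B) = 8 - 2*B² (P(B) = 8 - ((B² + B*B) + 6*√0) = 8 - ((B² + B²) + 6*0) = 8 - (2*B² + 0) = 8 - 2*B²)
Z = -702 (Z = 3*(8 - 2*11²) = 3*(8 - 2*121) = 3*(8 - 242) = 3*(-234) = -702)
t(X) = 2 - 351/X (t(X) = 2 + (-702/X)/2 = 2 - 351/X)
√(t(78) + (4721 - 21425)) = √((2 - 351/78) + (4721 - 21425)) = √((2 - 351*1/78) - 16704) = √((2 - 9/2) - 16704) = √(-5/2 - 16704) = √(-33413/2) = I*√66826/2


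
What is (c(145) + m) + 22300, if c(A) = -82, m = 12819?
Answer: 35037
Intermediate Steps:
(c(145) + m) + 22300 = (-82 + 12819) + 22300 = 12737 + 22300 = 35037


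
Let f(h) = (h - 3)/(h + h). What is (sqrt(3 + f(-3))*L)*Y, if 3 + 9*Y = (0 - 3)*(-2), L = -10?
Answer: -20/3 ≈ -6.6667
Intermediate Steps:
Y = 1/3 (Y = -1/3 + ((0 - 3)*(-2))/9 = -1/3 + (-3*(-2))/9 = -1/3 + (1/9)*6 = -1/3 + 2/3 = 1/3 ≈ 0.33333)
f(h) = (-3 + h)/(2*h) (f(h) = (-3 + h)/((2*h)) = (-3 + h)*(1/(2*h)) = (-3 + h)/(2*h))
(sqrt(3 + f(-3))*L)*Y = (sqrt(3 + (1/2)*(-3 - 3)/(-3))*(-10))*(1/3) = (sqrt(3 + (1/2)*(-1/3)*(-6))*(-10))*(1/3) = (sqrt(3 + 1)*(-10))*(1/3) = (sqrt(4)*(-10))*(1/3) = (2*(-10))*(1/3) = -20*1/3 = -20/3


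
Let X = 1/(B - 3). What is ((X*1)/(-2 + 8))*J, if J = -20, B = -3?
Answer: 5/9 ≈ 0.55556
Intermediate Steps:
X = -⅙ (X = 1/(-3 - 3) = 1/(-6) = -⅙ ≈ -0.16667)
((X*1)/(-2 + 8))*J = ((-⅙*1)/(-2 + 8))*(-20) = (-⅙/6)*(-20) = ((⅙)*(-⅙))*(-20) = -1/36*(-20) = 5/9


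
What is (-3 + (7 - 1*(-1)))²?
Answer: 25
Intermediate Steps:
(-3 + (7 - 1*(-1)))² = (-3 + (7 + 1))² = (-3 + 8)² = 5² = 25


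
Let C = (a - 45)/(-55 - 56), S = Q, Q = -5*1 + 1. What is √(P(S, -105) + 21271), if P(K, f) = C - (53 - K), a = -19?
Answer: √261384798/111 ≈ 145.65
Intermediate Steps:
Q = -4 (Q = -5 + 1 = -4)
S = -4
C = 64/111 (C = (-19 - 45)/(-55 - 56) = -64/(-111) = -64*(-1/111) = 64/111 ≈ 0.57658)
P(K, f) = -5819/111 + K (P(K, f) = 64/111 - (53 - K) = 64/111 + (-53 + K) = -5819/111 + K)
√(P(S, -105) + 21271) = √((-5819/111 - 4) + 21271) = √(-6263/111 + 21271) = √(2354818/111) = √261384798/111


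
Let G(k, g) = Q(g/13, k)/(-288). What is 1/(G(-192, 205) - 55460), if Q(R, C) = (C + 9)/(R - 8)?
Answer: -9696/537739367 ≈ -1.8031e-5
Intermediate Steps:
Q(R, C) = (9 + C)/(-8 + R)
G(k, g) = -(9 + k)/(288*(-8 + g/13)) (G(k, g) = ((9 + k)/(-8 + g/13))/(-288) = ((9 + k)/(-8 + g*(1/13)))*(-1/288) = ((9 + k)/(-8 + g/13))*(-1/288) = -(9 + k)/(288*(-8 + g/13)))
1/(G(-192, 205) - 55460) = 1/(13*(-9 - 1*(-192))/(288*(-104 + 205)) - 55460) = 1/((13/288)*(-9 + 192)/101 - 55460) = 1/((13/288)*(1/101)*183 - 55460) = 1/(793/9696 - 55460) = 1/(-537739367/9696) = -9696/537739367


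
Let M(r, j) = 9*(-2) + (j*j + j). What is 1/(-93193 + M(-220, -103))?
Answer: -1/82705 ≈ -1.2091e-5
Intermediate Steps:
M(r, j) = -18 + j + j² (M(r, j) = -18 + (j² + j) = -18 + (j + j²) = -18 + j + j²)
1/(-93193 + M(-220, -103)) = 1/(-93193 + (-18 - 103 + (-103)²)) = 1/(-93193 + (-18 - 103 + 10609)) = 1/(-93193 + 10488) = 1/(-82705) = -1/82705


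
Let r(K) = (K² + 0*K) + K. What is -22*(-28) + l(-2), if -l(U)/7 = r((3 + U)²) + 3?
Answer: 581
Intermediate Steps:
r(K) = K + K² (r(K) = (K² + 0) + K = K² + K = K + K²)
l(U) = -21 - 7*(3 + U)²*(1 + (3 + U)²) (l(U) = -7*((3 + U)²*(1 + (3 + U)²) + 3) = -7*(3 + (3 + U)²*(1 + (3 + U)²)) = -21 - 7*(3 + U)²*(1 + (3 + U)²))
-22*(-28) + l(-2) = -22*(-28) + (-21 + 7*(3 - 2)²*(-1 - (3 - 2)²)) = 616 + (-21 + 7*1²*(-1 - 1*1²)) = 616 + (-21 + 7*1*(-1 - 1*1)) = 616 + (-21 + 7*1*(-1 - 1)) = 616 + (-21 + 7*1*(-2)) = 616 + (-21 - 14) = 616 - 35 = 581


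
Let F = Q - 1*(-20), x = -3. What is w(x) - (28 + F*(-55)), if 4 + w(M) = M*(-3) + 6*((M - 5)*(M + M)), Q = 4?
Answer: 1585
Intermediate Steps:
F = 24 (F = 4 - 1*(-20) = 4 + 20 = 24)
w(M) = -4 - 3*M + 12*M*(-5 + M) (w(M) = -4 + (M*(-3) + 6*((M - 5)*(M + M))) = -4 + (-3*M + 6*((-5 + M)*(2*M))) = -4 + (-3*M + 6*(2*M*(-5 + M))) = -4 + (-3*M + 12*M*(-5 + M)) = -4 - 3*M + 12*M*(-5 + M))
w(x) - (28 + F*(-55)) = (-4 - 63*(-3) + 12*(-3)²) - (28 + 24*(-55)) = (-4 + 189 + 12*9) - (28 - 1320) = (-4 + 189 + 108) - 1*(-1292) = 293 + 1292 = 1585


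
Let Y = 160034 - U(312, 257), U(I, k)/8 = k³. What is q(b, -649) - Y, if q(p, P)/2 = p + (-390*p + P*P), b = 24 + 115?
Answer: 136370970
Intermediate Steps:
U(I, k) = 8*k³
b = 139
q(p, P) = -778*p + 2*P² (q(p, P) = 2*(p + (-390*p + P*P)) = 2*(p + (-390*p + P²)) = 2*(p + (P² - 390*p)) = 2*(P² - 389*p) = -778*p + 2*P²)
Y = -135636710 (Y = 160034 - 8*257³ = 160034 - 8*16974593 = 160034 - 1*135796744 = 160034 - 135796744 = -135636710)
q(b, -649) - Y = (-778*139 + 2*(-649)²) - 1*(-135636710) = (-108142 + 2*421201) + 135636710 = (-108142 + 842402) + 135636710 = 734260 + 135636710 = 136370970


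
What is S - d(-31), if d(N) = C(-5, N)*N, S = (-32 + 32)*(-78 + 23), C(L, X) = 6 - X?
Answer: 1147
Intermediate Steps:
S = 0 (S = 0*(-55) = 0)
d(N) = N*(6 - N) (d(N) = (6 - N)*N = N*(6 - N))
S - d(-31) = 0 - (-31)*(6 - 1*(-31)) = 0 - (-31)*(6 + 31) = 0 - (-31)*37 = 0 - 1*(-1147) = 0 + 1147 = 1147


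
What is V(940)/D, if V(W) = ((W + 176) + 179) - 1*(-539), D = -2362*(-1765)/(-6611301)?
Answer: -6062563017/2084465 ≈ -2908.4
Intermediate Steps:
D = -4168930/6611301 (D = 4168930*(-1/6611301) = -4168930/6611301 ≈ -0.63058)
V(W) = 894 + W (V(W) = ((176 + W) + 179) + 539 = (355 + W) + 539 = 894 + W)
V(940)/D = (894 + 940)/(-4168930/6611301) = 1834*(-6611301/4168930) = -6062563017/2084465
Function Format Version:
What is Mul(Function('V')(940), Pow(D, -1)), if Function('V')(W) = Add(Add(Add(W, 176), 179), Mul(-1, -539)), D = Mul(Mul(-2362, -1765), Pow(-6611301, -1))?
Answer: Rational(-6062563017, 2084465) ≈ -2908.4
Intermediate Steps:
D = Rational(-4168930, 6611301) (D = Mul(4168930, Rational(-1, 6611301)) = Rational(-4168930, 6611301) ≈ -0.63058)
Function('V')(W) = Add(894, W) (Function('V')(W) = Add(Add(Add(176, W), 179), 539) = Add(Add(355, W), 539) = Add(894, W))
Mul(Function('V')(940), Pow(D, -1)) = Mul(Add(894, 940), Pow(Rational(-4168930, 6611301), -1)) = Mul(1834, Rational(-6611301, 4168930)) = Rational(-6062563017, 2084465)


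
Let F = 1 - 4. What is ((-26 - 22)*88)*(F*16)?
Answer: 202752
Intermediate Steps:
F = -3
((-26 - 22)*88)*(F*16) = ((-26 - 22)*88)*(-3*16) = -48*88*(-48) = -4224*(-48) = 202752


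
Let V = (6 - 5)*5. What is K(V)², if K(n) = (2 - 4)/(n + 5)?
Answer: 1/25 ≈ 0.040000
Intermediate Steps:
V = 5 (V = 1*5 = 5)
K(n) = -2/(5 + n)
K(V)² = (-2/(5 + 5))² = (-2/10)² = (-2*⅒)² = (-⅕)² = 1/25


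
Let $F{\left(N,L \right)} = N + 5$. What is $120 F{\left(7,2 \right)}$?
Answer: $1440$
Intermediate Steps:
$F{\left(N,L \right)} = 5 + N$
$120 F{\left(7,2 \right)} = 120 \left(5 + 7\right) = 120 \cdot 12 = 1440$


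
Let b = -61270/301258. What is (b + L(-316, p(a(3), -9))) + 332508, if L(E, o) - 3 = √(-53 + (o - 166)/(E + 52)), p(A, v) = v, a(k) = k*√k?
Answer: 50085768784/150629 + I*√911922/132 ≈ 3.3251e+5 + 7.2344*I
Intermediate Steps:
a(k) = k^(3/2)
L(E, o) = 3 + √(-53 + (-166 + o)/(52 + E)) (L(E, o) = 3 + √(-53 + (o - 166)/(E + 52)) = 3 + √(-53 + (-166 + o)/(52 + E)))
b = -30635/150629 (b = -61270*1/301258 = -30635/150629 ≈ -0.20338)
(b + L(-316, p(a(3), -9))) + 332508 = (-30635/150629 + (3 + √((-2922 - 9 - 53*(-316))/(52 - 316)))) + 332508 = (-30635/150629 + (3 + √((-2922 - 9 + 16748)/(-264)))) + 332508 = (-30635/150629 + (3 + √(-1/264*13817))) + 332508 = (-30635/150629 + (3 + √(-13817/264))) + 332508 = (-30635/150629 + (3 + I*√911922/132)) + 332508 = (421252/150629 + I*√911922/132) + 332508 = 50085768784/150629 + I*√911922/132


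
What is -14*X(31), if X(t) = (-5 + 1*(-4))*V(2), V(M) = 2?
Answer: 252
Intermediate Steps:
X(t) = -18 (X(t) = (-5 + 1*(-4))*2 = (-5 - 4)*2 = -9*2 = -18)
-14*X(31) = -14*(-18) = 252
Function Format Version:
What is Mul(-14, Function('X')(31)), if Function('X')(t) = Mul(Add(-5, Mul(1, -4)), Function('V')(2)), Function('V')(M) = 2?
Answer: 252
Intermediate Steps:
Function('X')(t) = -18 (Function('X')(t) = Mul(Add(-5, Mul(1, -4)), 2) = Mul(Add(-5, -4), 2) = Mul(-9, 2) = -18)
Mul(-14, Function('X')(31)) = Mul(-14, -18) = 252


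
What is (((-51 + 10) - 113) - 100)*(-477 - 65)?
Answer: 137668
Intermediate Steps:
(((-51 + 10) - 113) - 100)*(-477 - 65) = ((-41 - 113) - 100)*(-542) = (-154 - 100)*(-542) = -254*(-542) = 137668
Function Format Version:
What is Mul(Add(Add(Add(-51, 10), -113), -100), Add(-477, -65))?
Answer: 137668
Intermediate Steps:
Mul(Add(Add(Add(-51, 10), -113), -100), Add(-477, -65)) = Mul(Add(Add(-41, -113), -100), -542) = Mul(Add(-154, -100), -542) = Mul(-254, -542) = 137668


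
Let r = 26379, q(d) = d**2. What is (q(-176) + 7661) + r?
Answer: 65016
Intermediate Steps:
(q(-176) + 7661) + r = ((-176)**2 + 7661) + 26379 = (30976 + 7661) + 26379 = 38637 + 26379 = 65016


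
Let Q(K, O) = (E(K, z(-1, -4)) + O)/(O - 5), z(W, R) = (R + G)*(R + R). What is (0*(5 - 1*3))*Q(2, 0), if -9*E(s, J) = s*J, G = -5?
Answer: 0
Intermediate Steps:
z(W, R) = 2*R*(-5 + R) (z(W, R) = (R - 5)*(R + R) = (-5 + R)*(2*R) = 2*R*(-5 + R))
E(s, J) = -J*s/9 (E(s, J) = -s*J/9 = -J*s/9)
Q(K, O) = (O - 8*K)/(-5 + O) (Q(K, O) = (-2*(-4)*(-5 - 4)*K/9 + O)/(O - 5) = (-2*(-4)*(-9)*K/9 + O)/(-5 + O) = (-⅑*72*K + O)/(-5 + O) = (-8*K + O)/(-5 + O) = (O - 8*K)/(-5 + O))
(0*(5 - 1*3))*Q(2, 0) = (0*(5 - 1*3))*((0 - 8*2)/(-5 + 0)) = (0*(5 - 3))*((0 - 16)/(-5)) = (0*2)*(-⅕*(-16)) = 0*(16/5) = 0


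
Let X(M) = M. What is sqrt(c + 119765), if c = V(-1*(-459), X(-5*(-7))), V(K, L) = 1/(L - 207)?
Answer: 13*sqrt(5241313)/86 ≈ 346.07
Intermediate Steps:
V(K, L) = 1/(-207 + L)
c = -1/172 (c = 1/(-207 - 5*(-7)) = 1/(-207 + 35) = 1/(-172) = -1/172 ≈ -0.0058140)
sqrt(c + 119765) = sqrt(-1/172 + 119765) = sqrt(20599579/172) = 13*sqrt(5241313)/86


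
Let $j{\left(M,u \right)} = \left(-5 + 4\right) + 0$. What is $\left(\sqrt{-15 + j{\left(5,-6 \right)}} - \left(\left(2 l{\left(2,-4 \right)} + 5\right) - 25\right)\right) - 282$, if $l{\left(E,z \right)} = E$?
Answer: $-266 + 4 i \approx -266.0 + 4.0 i$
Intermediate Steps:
$j{\left(M,u \right)} = -1$ ($j{\left(M,u \right)} = -1 + 0 = -1$)
$\left(\sqrt{-15 + j{\left(5,-6 \right)}} - \left(\left(2 l{\left(2,-4 \right)} + 5\right) - 25\right)\right) - 282 = \left(\sqrt{-15 - 1} - \left(\left(2 \cdot 2 + 5\right) - 25\right)\right) - 282 = \left(\sqrt{-16} - \left(\left(4 + 5\right) - 25\right)\right) - 282 = \left(4 i - \left(9 - 25\right)\right) - 282 = \left(4 i - -16\right) - 282 = \left(4 i + 16\right) - 282 = \left(16 + 4 i\right) - 282 = -266 + 4 i$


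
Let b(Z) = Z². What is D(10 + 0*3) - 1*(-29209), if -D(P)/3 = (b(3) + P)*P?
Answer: 28639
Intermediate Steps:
D(P) = -3*P*(9 + P) (D(P) = -3*(3² + P)*P = -3*(9 + P)*P = -3*P*(9 + P))
D(10 + 0*3) - 1*(-29209) = -3*(10 + 0*3)*(9 + (10 + 0*3)) - 1*(-29209) = -3*(10 + 0)*(9 + (10 + 0)) + 29209 = -3*10*(9 + 10) + 29209 = -3*10*19 + 29209 = -570 + 29209 = 28639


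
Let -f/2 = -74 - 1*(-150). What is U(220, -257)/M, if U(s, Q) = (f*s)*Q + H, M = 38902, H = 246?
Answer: 4297163/19451 ≈ 220.92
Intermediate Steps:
f = -152 (f = -2*(-74 - 1*(-150)) = -2*(-74 + 150) = -2*76 = -152)
U(s, Q) = 246 - 152*Q*s (U(s, Q) = (-152*s)*Q + 246 = -152*Q*s + 246 = 246 - 152*Q*s)
U(220, -257)/M = (246 - 152*(-257)*220)/38902 = (246 + 8594080)*(1/38902) = 8594326*(1/38902) = 4297163/19451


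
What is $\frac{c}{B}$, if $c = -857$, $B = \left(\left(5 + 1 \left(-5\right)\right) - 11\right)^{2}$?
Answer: $- \frac{857}{121} \approx -7.0826$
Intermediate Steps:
$B = 121$ ($B = \left(\left(5 - 5\right) - 11\right)^{2} = \left(0 - 11\right)^{2} = \left(-11\right)^{2} = 121$)
$\frac{c}{B} = - \frac{857}{121}$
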